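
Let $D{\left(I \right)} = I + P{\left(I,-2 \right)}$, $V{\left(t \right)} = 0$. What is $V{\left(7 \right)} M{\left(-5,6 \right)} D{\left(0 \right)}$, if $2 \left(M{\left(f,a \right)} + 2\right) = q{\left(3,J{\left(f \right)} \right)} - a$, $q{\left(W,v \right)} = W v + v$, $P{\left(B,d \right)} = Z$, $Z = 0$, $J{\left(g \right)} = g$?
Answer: $0$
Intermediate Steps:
$P{\left(B,d \right)} = 0$
$q{\left(W,v \right)} = v + W v$
$M{\left(f,a \right)} = -2 + 2 f - \frac{a}{2}$ ($M{\left(f,a \right)} = -2 + \frac{f \left(1 + 3\right) - a}{2} = -2 + \frac{f 4 - a}{2} = -2 + \frac{4 f - a}{2} = -2 + \frac{- a + 4 f}{2} = -2 - \left(\frac{a}{2} - 2 f\right) = -2 + 2 f - \frac{a}{2}$)
$D{\left(I \right)} = I$ ($D{\left(I \right)} = I + 0 = I$)
$V{\left(7 \right)} M{\left(-5,6 \right)} D{\left(0 \right)} = 0 \left(-2 + 2 \left(-5\right) - 3\right) 0 = 0 \left(-2 - 10 - 3\right) 0 = 0 \left(-15\right) 0 = 0 \cdot 0 = 0$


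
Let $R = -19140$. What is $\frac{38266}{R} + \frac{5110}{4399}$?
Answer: $- \frac{35263367}{42098430} \approx -0.83764$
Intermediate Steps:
$\frac{38266}{R} + \frac{5110}{4399} = \frac{38266}{-19140} + \frac{5110}{4399} = 38266 \left(- \frac{1}{19140}\right) + 5110 \cdot \frac{1}{4399} = - \frac{19133}{9570} + \frac{5110}{4399} = - \frac{35263367}{42098430}$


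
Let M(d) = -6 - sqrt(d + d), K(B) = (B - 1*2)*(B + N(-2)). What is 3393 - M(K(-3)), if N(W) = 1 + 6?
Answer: 3399 + 2*I*sqrt(10) ≈ 3399.0 + 6.3246*I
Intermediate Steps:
N(W) = 7
K(B) = (-2 + B)*(7 + B) (K(B) = (B - 1*2)*(B + 7) = (B - 2)*(7 + B) = (-2 + B)*(7 + B))
M(d) = -6 - sqrt(2)*sqrt(d) (M(d) = -6 - sqrt(2*d) = -6 - sqrt(2)*sqrt(d))
3393 - M(K(-3)) = 3393 - (-6 - sqrt(2)*sqrt(-14 + (-3)**2 + 5*(-3))) = 3393 - (-6 - sqrt(2)*sqrt(-14 + 9 - 15)) = 3393 - (-6 - sqrt(2)*sqrt(-20)) = 3393 - (-6 - sqrt(2)*2*I*sqrt(5)) = 3393 - (-6 - 2*I*sqrt(10)) = 3393 + (6 + 2*I*sqrt(10)) = 3399 + 2*I*sqrt(10)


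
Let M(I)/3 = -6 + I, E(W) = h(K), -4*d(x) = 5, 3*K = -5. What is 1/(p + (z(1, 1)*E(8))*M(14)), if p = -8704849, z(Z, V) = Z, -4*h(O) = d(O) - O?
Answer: -2/17409703 ≈ -1.1488e-7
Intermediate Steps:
K = -5/3 (K = (1/3)*(-5) = -5/3 ≈ -1.6667)
d(x) = -5/4 (d(x) = -1/4*5 = -5/4)
h(O) = 5/16 + O/4 (h(O) = -(-5/4 - O)/4 = 5/16 + O/4)
E(W) = -5/48 (E(W) = 5/16 + (1/4)*(-5/3) = 5/16 - 5/12 = -5/48)
M(I) = -18 + 3*I (M(I) = 3*(-6 + I) = -18 + 3*I)
1/(p + (z(1, 1)*E(8))*M(14)) = 1/(-8704849 + (1*(-5/48))*(-18 + 3*14)) = 1/(-8704849 - 5*(-18 + 42)/48) = 1/(-8704849 - 5/48*24) = 1/(-8704849 - 5/2) = 1/(-17409703/2) = -2/17409703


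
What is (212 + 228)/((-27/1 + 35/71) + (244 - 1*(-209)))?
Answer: 31240/30281 ≈ 1.0317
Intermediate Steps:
(212 + 228)/((-27/1 + 35/71) + (244 - 1*(-209))) = 440/((-27*1 + 35*(1/71)) + (244 + 209)) = 440/((-27 + 35/71) + 453) = 440/(-1882/71 + 453) = 440/(30281/71) = 440*(71/30281) = 31240/30281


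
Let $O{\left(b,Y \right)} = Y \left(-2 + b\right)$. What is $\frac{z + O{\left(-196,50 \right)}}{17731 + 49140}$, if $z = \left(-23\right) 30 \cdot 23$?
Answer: $- \frac{25770}{66871} \approx -0.38537$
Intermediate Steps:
$z = -15870$ ($z = \left(-690\right) 23 = -15870$)
$\frac{z + O{\left(-196,50 \right)}}{17731 + 49140} = \frac{-15870 + 50 \left(-2 - 196\right)}{17731 + 49140} = \frac{-15870 + 50 \left(-198\right)}{66871} = \left(-15870 - 9900\right) \frac{1}{66871} = \left(-25770\right) \frac{1}{66871} = - \frac{25770}{66871}$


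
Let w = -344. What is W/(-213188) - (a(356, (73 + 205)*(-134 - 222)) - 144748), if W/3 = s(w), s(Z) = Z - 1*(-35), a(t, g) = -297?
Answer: 30921854387/213188 ≈ 1.4505e+5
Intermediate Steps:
s(Z) = 35 + Z (s(Z) = Z + 35 = 35 + Z)
W = -927 (W = 3*(35 - 344) = 3*(-309) = -927)
W/(-213188) - (a(356, (73 + 205)*(-134 - 222)) - 144748) = -927/(-213188) - (-297 - 144748) = -927*(-1/213188) - 1*(-145045) = 927/213188 + 145045 = 30921854387/213188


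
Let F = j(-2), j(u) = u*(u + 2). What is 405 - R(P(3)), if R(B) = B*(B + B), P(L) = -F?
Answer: 405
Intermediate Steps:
j(u) = u*(2 + u)
F = 0 (F = -2*(2 - 2) = -2*0 = 0)
P(L) = 0 (P(L) = -1*0 = 0)
R(B) = 2*B² (R(B) = B*(2*B) = 2*B²)
405 - R(P(3)) = 405 - 2*0² = 405 - 2*0 = 405 - 1*0 = 405 + 0 = 405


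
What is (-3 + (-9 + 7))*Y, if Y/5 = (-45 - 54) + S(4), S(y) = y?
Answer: 2375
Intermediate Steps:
Y = -475 (Y = 5*((-45 - 54) + 4) = 5*(-99 + 4) = 5*(-95) = -475)
(-3 + (-9 + 7))*Y = (-3 + (-9 + 7))*(-475) = (-3 - 2)*(-475) = -5*(-475) = 2375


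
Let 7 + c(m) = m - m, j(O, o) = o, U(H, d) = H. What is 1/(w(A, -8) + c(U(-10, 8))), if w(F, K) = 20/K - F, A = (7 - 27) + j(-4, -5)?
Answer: 2/31 ≈ 0.064516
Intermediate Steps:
c(m) = -7 (c(m) = -7 + (m - m) = -7 + 0 = -7)
A = -25 (A = (7 - 27) - 5 = -20 - 5 = -25)
w(F, K) = -F + 20/K
1/(w(A, -8) + c(U(-10, 8))) = 1/((-1*(-25) + 20/(-8)) - 7) = 1/((25 + 20*(-⅛)) - 7) = 1/((25 - 5/2) - 7) = 1/(45/2 - 7) = 1/(31/2) = 2/31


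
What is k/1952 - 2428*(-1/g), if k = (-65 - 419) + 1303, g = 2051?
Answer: 6419225/4003552 ≈ 1.6034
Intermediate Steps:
k = 819 (k = -484 + 1303 = 819)
k/1952 - 2428*(-1/g) = 819/1952 - 2428/((-1*2051)) = 819*(1/1952) - 2428/(-2051) = 819/1952 - 2428*(-1/2051) = 819/1952 + 2428/2051 = 6419225/4003552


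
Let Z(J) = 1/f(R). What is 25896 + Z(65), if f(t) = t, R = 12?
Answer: 310753/12 ≈ 25896.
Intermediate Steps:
Z(J) = 1/12
25896 + Z(65) = 25896 + 1/12 = 310753/12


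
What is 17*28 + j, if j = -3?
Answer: 473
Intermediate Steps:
17*28 + j = 17*28 - 3 = 476 - 3 = 473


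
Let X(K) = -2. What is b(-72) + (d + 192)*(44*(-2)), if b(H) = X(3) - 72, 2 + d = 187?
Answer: -33250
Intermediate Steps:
d = 185 (d = -2 + 187 = 185)
b(H) = -74 (b(H) = -2 - 72 = -74)
b(-72) + (d + 192)*(44*(-2)) = -74 + (185 + 192)*(44*(-2)) = -74 + 377*(-88) = -74 - 33176 = -33250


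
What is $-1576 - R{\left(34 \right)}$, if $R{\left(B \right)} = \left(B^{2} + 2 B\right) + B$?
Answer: $-2834$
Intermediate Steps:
$R{\left(B \right)} = B^{2} + 3 B$
$-1576 - R{\left(34 \right)} = -1576 - 34 \left(3 + 34\right) = -1576 - 34 \cdot 37 = -1576 - 1258 = -2834$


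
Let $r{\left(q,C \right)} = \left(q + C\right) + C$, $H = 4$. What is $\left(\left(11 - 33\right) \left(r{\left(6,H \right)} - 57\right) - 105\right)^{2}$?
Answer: $707281$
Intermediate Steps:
$r{\left(q,C \right)} = q + 2 C$ ($r{\left(q,C \right)} = \left(C + q\right) + C = q + 2 C$)
$\left(\left(11 - 33\right) \left(r{\left(6,H \right)} - 57\right) - 105\right)^{2} = \left(\left(11 - 33\right) \left(\left(6 + 2 \cdot 4\right) - 57\right) - 105\right)^{2} = \left(- 22 \left(\left(6 + 8\right) - 57\right) - 105\right)^{2} = \left(- 22 \left(14 - 57\right) - 105\right)^{2} = \left(\left(-22\right) \left(-43\right) - 105\right)^{2} = \left(946 - 105\right)^{2} = 841^{2} = 707281$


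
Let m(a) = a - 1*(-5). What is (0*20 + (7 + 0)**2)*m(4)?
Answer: 441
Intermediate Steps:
m(a) = 5 + a (m(a) = a + 5 = 5 + a)
(0*20 + (7 + 0)**2)*m(4) = (0*20 + (7 + 0)**2)*(5 + 4) = (0 + 7**2)*9 = (0 + 49)*9 = 49*9 = 441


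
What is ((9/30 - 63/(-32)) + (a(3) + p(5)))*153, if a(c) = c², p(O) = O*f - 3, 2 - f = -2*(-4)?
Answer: -531981/160 ≈ -3324.9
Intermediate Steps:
f = -6 (f = 2 - (-2)*(-4) = 2 - 1*8 = 2 - 8 = -6)
p(O) = -3 - 6*O (p(O) = O*(-6) - 3 = -6*O - 3 = -3 - 6*O)
((9/30 - 63/(-32)) + (a(3) + p(5)))*153 = ((9/30 - 63/(-32)) + (3² + (-3 - 6*5)))*153 = ((9*(1/30) - 63*(-1/32)) + (9 + (-3 - 30)))*153 = ((3/10 + 63/32) + (9 - 33))*153 = (363/160 - 24)*153 = -3477/160*153 = -531981/160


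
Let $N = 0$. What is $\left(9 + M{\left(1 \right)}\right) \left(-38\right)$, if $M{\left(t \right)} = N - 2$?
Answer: $-266$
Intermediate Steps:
$M{\left(t \right)} = -2$ ($M{\left(t \right)} = 0 - 2 = -2$)
$\left(9 + M{\left(1 \right)}\right) \left(-38\right) = \left(9 - 2\right) \left(-38\right) = 7 \left(-38\right) = -266$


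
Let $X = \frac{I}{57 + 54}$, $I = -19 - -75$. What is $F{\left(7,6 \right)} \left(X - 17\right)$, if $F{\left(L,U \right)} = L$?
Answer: $- \frac{12817}{111} \approx -115.47$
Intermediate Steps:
$I = 56$ ($I = -19 + 75 = 56$)
$X = \frac{56}{111}$ ($X = \frac{56}{57 + 54} = \frac{56}{111} \approx 0.5045$)
$F{\left(7,6 \right)} \left(X - 17\right) = 7 \left(\frac{56}{111} - 17\right) = 7 \left(- \frac{1831}{111}\right) = - \frac{12817}{111}$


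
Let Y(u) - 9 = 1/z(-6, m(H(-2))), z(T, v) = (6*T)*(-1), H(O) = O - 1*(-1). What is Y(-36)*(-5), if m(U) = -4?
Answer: -1625/36 ≈ -45.139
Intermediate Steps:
H(O) = 1 + O (H(O) = O + 1 = 1 + O)
z(T, v) = -6*T
Y(u) = 325/36 (Y(u) = 9 + 1/(-6*(-6)) = 9 + 1/36 = 325/36)
Y(-36)*(-5) = (325/36)*(-5) = -1625/36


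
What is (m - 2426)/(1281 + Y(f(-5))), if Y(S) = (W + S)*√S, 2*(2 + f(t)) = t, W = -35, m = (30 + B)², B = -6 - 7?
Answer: -7299992/4394619 - 337646*I*√2/4394619 ≈ -1.6611 - 0.10866*I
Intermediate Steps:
B = -13
m = 289 (m = (30 - 13)² = 17² = 289)
f(t) = -2 + t/2
Y(S) = √S*(-35 + S) (Y(S) = (-35 + S)*√S = √S*(-35 + S))
(m - 2426)/(1281 + Y(f(-5))) = (289 - 2426)/(1281 + √(-2 + (½)*(-5))*(-35 + (-2 + (½)*(-5)))) = -2137/(1281 + √(-2 - 5/2)*(-35 + (-2 - 5/2))) = -2137/(1281 + √(-9/2)*(-35 - 9/2)) = -2137/(1281 + (3*I*√2/2)*(-79/2)) = -2137/(1281 - 237*I*√2/4)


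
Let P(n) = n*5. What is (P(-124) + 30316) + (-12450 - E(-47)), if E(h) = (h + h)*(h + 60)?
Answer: 18468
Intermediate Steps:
E(h) = 2*h*(60 + h) (E(h) = (2*h)*(60 + h) = 2*h*(60 + h))
P(n) = 5*n
(P(-124) + 30316) + (-12450 - E(-47)) = (5*(-124) + 30316) + (-12450 - 2*(-47)*(60 - 47)) = (-620 + 30316) + (-12450 - 2*(-47)*13) = 29696 + (-12450 - 1*(-1222)) = 29696 + (-12450 + 1222) = 29696 - 11228 = 18468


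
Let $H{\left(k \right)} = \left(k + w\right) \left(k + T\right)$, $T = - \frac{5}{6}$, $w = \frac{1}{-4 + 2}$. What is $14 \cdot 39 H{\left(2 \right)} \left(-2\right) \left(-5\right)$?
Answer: $9555$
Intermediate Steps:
$w = - \frac{1}{2}$ ($w = \frac{1}{-2} = - \frac{1}{2} \approx -0.5$)
$T = - \frac{5}{6}$ ($T = \left(-5\right) \frac{1}{6} = - \frac{5}{6} \approx -0.83333$)
$H{\left(k \right)} = \left(- \frac{5}{6} + k\right) \left(- \frac{1}{2} + k\right)$ ($H{\left(k \right)} = \left(k - \frac{1}{2}\right) \left(k - \frac{5}{6}\right) = \left(- \frac{1}{2} + k\right) \left(- \frac{5}{6} + k\right) = \left(- \frac{5}{6} + k\right) \left(- \frac{1}{2} + k\right)$)
$14 \cdot 39 H{\left(2 \right)} \left(-2\right) \left(-5\right) = 14 \cdot 39 \left(\frac{5}{12} + 2^{2} - \frac{8}{3}\right) \left(-2\right) \left(-5\right) = 546 \left(\frac{5}{12} + 4 - \frac{8}{3}\right) \left(-2\right) \left(-5\right) = 546 \cdot \frac{7}{4} \left(-2\right) \left(-5\right) = 546 \left(\left(- \frac{7}{2}\right) \left(-5\right)\right) = 546 \cdot \frac{35}{2} = 9555$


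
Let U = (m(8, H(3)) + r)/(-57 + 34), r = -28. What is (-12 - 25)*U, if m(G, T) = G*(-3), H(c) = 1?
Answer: -1924/23 ≈ -83.652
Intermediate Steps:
m(G, T) = -3*G
U = 52/23 (U = (-3*8 - 28)/(-57 + 34) = (-24 - 28)/(-23) = -52*(-1/23) = 52/23 ≈ 2.2609)
(-12 - 25)*U = (-12 - 25)*(52/23) = -37*52/23 = -1924/23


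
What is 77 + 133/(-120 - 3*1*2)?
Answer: 1367/18 ≈ 75.944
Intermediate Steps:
77 + 133/(-120 - 3*1*2) = 77 + 133/(-120 - 3*2) = 77 + 133/(-120 - 6) = 77 + 133/(-126) = 77 + 133*(-1/126) = 77 - 19/18 = 1367/18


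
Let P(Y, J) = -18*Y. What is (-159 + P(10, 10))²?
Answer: 114921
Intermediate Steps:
(-159 + P(10, 10))² = (-159 - 18*10)² = (-159 - 180)² = (-339)² = 114921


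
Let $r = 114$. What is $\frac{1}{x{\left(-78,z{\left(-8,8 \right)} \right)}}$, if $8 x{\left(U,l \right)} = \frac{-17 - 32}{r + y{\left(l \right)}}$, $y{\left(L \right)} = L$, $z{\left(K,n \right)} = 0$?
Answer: $- \frac{912}{49} \approx -18.612$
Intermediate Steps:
$x{\left(U,l \right)} = - \frac{49}{8 \left(114 + l\right)}$ ($x{\left(U,l \right)} = \frac{\left(-17 - 32\right) \frac{1}{114 + l}}{8} = \frac{\left(-49\right) \frac{1}{114 + l}}{8} = - \frac{49}{8 \left(114 + l\right)}$)
$\frac{1}{x{\left(-78,z{\left(-8,8 \right)} \right)}} = \frac{1}{\left(-49\right) \frac{1}{912 + 8 \cdot 0}} = \frac{1}{\left(-49\right) \frac{1}{912 + 0}} = \frac{1}{\left(-49\right) \frac{1}{912}} = \frac{1}{- \frac{49}{912}} = - \frac{912}{49}$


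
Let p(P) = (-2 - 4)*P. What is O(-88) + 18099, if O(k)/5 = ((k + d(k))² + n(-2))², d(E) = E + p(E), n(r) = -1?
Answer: 76759785144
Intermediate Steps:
p(P) = -6*P
d(E) = -5*E (d(E) = E - 6*E = -5*E)
O(k) = 5*(-1 + 16*k²)² (O(k) = 5*((k - 5*k)² - 1)² = 5*((-4*k)² - 1)² = 5*(16*k² - 1)² = 5*(-1 + 16*k²)²)
O(-88) + 18099 = 5*(-1 + 16*(-88)²)² + 18099 = 5*(-1 + 16*7744)² + 18099 = 5*(-1 + 123904)² + 18099 = 5*123903² + 18099 = 5*15351953409 + 18099 = 76759767045 + 18099 = 76759785144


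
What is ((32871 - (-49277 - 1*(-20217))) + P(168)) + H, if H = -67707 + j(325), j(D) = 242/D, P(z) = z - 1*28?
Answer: -1831458/325 ≈ -5635.3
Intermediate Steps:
P(z) = -28 + z (P(z) = z - 28 = -28 + z)
H = -22004533/325 (H = -67707 + 242/325 = -22004533/325 ≈ -67706.)
((32871 - (-49277 - 1*(-20217))) + P(168)) + H = ((32871 - (-49277 - 1*(-20217))) + (-28 + 168)) - 22004533/325 = ((32871 - (-49277 + 20217)) + 140) - 22004533/325 = ((32871 - 1*(-29060)) + 140) - 22004533/325 = ((32871 + 29060) + 140) - 22004533/325 = (61931 + 140) - 22004533/325 = 62071 - 22004533/325 = -1831458/325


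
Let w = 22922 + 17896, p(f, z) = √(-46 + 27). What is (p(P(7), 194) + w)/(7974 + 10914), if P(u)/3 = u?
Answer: 6803/3148 + I*√19/18888 ≈ 2.1611 + 0.00023078*I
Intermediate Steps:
P(u) = 3*u
p(f, z) = I*√19 (p(f, z) = √(-19) = I*√19)
w = 40818
(p(P(7), 194) + w)/(7974 + 10914) = (I*√19 + 40818)/(7974 + 10914) = (40818 + I*√19)/18888 = (40818 + I*√19)*(1/18888) = 6803/3148 + I*√19/18888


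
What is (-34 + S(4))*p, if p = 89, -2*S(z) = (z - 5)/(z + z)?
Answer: -48327/16 ≈ -3020.4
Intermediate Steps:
S(z) = -(-5 + z)/(4*z) (S(z) = -(z - 5)/(2*(z + z)) = -(-5 + z)/(2*(2*z)) = -(-5 + z)*1/(2*z)/2 = -(-5 + z)/(4*z))
(-34 + S(4))*p = (-34 + (¼)*(5 - 1*4)/4)*89 = (-34 + (¼)*(¼)*(5 - 4))*89 = (-34 + (¼)*(¼)*1)*89 = (-34 + 1/16)*89 = -543/16*89 = -48327/16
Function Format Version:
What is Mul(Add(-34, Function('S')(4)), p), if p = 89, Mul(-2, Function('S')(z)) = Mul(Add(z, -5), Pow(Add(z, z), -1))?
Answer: Rational(-48327, 16) ≈ -3020.4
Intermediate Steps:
Function('S')(z) = Mul(Rational(-1, 4), Pow(z, -1), Add(-5, z)) (Function('S')(z) = Mul(Rational(-1, 2), Mul(Add(z, -5), Pow(Add(z, z), -1))) = Mul(Rational(-1, 2), Mul(Add(-5, z), Pow(Mul(2, z), -1))) = Mul(Rational(-1, 2), Mul(Add(-5, z), Mul(Rational(1, 2), Pow(z, -1)))) = Mul(Rational(-1, 2), Mul(Rational(1, 2), Pow(z, -1), Add(-5, z))) = Mul(Rational(-1, 4), Pow(z, -1), Add(-5, z)))
Mul(Add(-34, Function('S')(4)), p) = Mul(Add(-34, Mul(Rational(1, 4), Pow(4, -1), Add(5, Mul(-1, 4)))), 89) = Mul(Add(-34, Mul(Rational(1, 4), Rational(1, 4), Add(5, -4))), 89) = Mul(Add(-34, Mul(Rational(1, 4), Rational(1, 4), 1)), 89) = Mul(Add(-34, Rational(1, 16)), 89) = Mul(Rational(-543, 16), 89) = Rational(-48327, 16)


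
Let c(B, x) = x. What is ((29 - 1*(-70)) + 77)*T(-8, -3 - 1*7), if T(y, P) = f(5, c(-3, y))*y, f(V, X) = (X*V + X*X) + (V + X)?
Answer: -29568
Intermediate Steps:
f(V, X) = V + X + X² + V*X (f(V, X) = (V*X + X²) + (V + X) = (X² + V*X) + (V + X) = V + X + X² + V*X)
T(y, P) = y*(5 + y² + 6*y) (T(y, P) = (5 + y + y² + 5*y)*y = (5 + y² + 6*y)*y = y*(5 + y² + 6*y))
((29 - 1*(-70)) + 77)*T(-8, -3 - 1*7) = ((29 - 1*(-70)) + 77)*(-8*(5 + (-8)² + 6*(-8))) = ((29 + 70) + 77)*(-8*(5 + 64 - 48)) = (99 + 77)*(-8*21) = 176*(-168) = -29568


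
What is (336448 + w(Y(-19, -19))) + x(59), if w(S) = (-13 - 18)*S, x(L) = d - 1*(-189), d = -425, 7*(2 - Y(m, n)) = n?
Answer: 2352461/7 ≈ 3.3607e+5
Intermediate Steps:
Y(m, n) = 2 - n/7
x(L) = -236 (x(L) = -425 - 1*(-189) = -425 + 189 = -236)
w(S) = -31*S
(336448 + w(Y(-19, -19))) + x(59) = (336448 - 31*(2 - ⅐*(-19))) - 236 = (336448 - 31*(2 + 19/7)) - 236 = (336448 - 31*33/7) - 236 = (336448 - 1023/7) - 236 = 2354113/7 - 236 = 2352461/7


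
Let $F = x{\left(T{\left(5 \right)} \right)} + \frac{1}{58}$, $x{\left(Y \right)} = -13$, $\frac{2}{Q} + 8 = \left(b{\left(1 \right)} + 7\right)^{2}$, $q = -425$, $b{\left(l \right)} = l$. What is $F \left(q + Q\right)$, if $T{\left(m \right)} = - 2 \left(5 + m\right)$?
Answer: $\frac{8959947}{1624} \approx 5517.2$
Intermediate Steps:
$Q = \frac{1}{28}$ ($Q = \frac{2}{-8 + \left(1 + 7\right)^{2}} = \frac{2}{-8 + 8^{2}} = \frac{2}{-8 + 64} = \frac{2}{56} = 2 \cdot \frac{1}{56} = \frac{1}{28} \approx 0.035714$)
$T{\left(m \right)} = -10 - 2 m$
$F = - \frac{753}{58}$ ($F = -13 + \frac{1}{58} = - \frac{753}{58} \approx -12.983$)
$F \left(q + Q\right) = - \frac{753 \left(-425 + \frac{1}{28}\right)}{58} = \left(- \frac{753}{58}\right) \left(- \frac{11899}{28}\right) = \frac{8959947}{1624}$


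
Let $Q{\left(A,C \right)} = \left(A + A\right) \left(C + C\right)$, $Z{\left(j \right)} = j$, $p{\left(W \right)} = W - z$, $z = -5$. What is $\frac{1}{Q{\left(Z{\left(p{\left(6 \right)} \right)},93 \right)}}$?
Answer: $\frac{1}{4092} \approx 0.00024438$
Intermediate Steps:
$p{\left(W \right)} = 5 + W$ ($p{\left(W \right)} = W - -5 = W + 5 = 5 + W$)
$Q{\left(A,C \right)} = 4 A C$ ($Q{\left(A,C \right)} = 2 A 2 C = 4 A C$)
$\frac{1}{Q{\left(Z{\left(p{\left(6 \right)} \right)},93 \right)}} = \frac{1}{4 \left(5 + 6\right) 93} = \frac{1}{4 \cdot 11 \cdot 93} = \frac{1}{4092}$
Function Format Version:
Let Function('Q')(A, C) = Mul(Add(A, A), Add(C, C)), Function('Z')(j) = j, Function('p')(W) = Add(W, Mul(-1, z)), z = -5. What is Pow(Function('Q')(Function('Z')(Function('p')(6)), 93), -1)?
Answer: Rational(1, 4092) ≈ 0.00024438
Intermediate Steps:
Function('p')(W) = Add(5, W) (Function('p')(W) = Add(W, Mul(-1, -5)) = Add(W, 5) = Add(5, W))
Function('Q')(A, C) = Mul(4, A, C) (Function('Q')(A, C) = Mul(Mul(2, A), Mul(2, C)) = Mul(4, A, C))
Pow(Function('Q')(Function('Z')(Function('p')(6)), 93), -1) = Pow(Mul(4, Add(5, 6), 93), -1) = Pow(Mul(4, 11, 93), -1) = Pow(4092, -1) = Rational(1, 4092)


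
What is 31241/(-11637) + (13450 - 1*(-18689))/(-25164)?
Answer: -42968521/10845684 ≈ -3.9618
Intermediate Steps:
31241/(-11637) + (13450 - 1*(-18689))/(-25164) = 31241*(-1/11637) + (13450 + 18689)*(-1/25164) = -31241/11637 + 32139*(-1/25164) = -31241/11637 - 3571/2796 = -42968521/10845684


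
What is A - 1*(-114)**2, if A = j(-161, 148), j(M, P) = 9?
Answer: -12987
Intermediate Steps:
A = 9
A - 1*(-114)**2 = 9 - 1*(-114)**2 = 9 - 1*12996 = 9 - 12996 = -12987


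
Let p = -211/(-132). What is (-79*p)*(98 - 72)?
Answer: -216697/66 ≈ -3283.3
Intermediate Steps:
p = 211/132 (p = -211*(-1/132) = 211/132 ≈ 1.5985)
(-79*p)*(98 - 72) = (-79*211/132)*(98 - 72) = -16669/132*26 = -216697/66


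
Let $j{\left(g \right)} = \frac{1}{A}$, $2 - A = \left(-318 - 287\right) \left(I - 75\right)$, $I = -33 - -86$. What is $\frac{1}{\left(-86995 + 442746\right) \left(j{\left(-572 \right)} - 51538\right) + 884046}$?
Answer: $- \frac{13308}{243986357037287} \approx -5.4544 \cdot 10^{-11}$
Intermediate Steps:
$I = 53$ ($I = -33 + 86 = 53$)
$A = -13308$ ($A = 2 - \left(-318 - 287\right) \left(53 - 75\right) = 2 - \left(-605\right) \left(-22\right) = 2 - 13310 = -13308$)
$j{\left(g \right)} = - \frac{1}{13308}$ ($j{\left(g \right)} = \frac{1}{-13308} = - \frac{1}{13308}$)
$\frac{1}{\left(-86995 + 442746\right) \left(j{\left(-572 \right)} - 51538\right) + 884046} = \frac{1}{\left(-86995 + 442746\right) \left(- \frac{1}{13308} - 51538\right) + 884046} = \frac{1}{355751 \left(- \frac{685867705}{13308}\right) + 884046} = \frac{1}{- \frac{243998121921455}{13308} + 884046} = \frac{1}{- \frac{243986357037287}{13308}} = - \frac{13308}{243986357037287}$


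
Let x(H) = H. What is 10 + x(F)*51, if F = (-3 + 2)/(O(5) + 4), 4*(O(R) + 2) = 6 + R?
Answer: -14/19 ≈ -0.73684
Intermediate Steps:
O(R) = -1/2 + R/4 (O(R) = -2 + (6 + R)/4 = -2 + (3/2 + R/4) = -1/2 + R/4)
F = -4/19 (F = (-3 + 2)/((-1/2 + (1/4)*5) + 4) = -1/((-1/2 + 5/4) + 4) = -1/(3/4 + 4) = -1/19/4 = -1*4/19 = -4/19 ≈ -0.21053)
10 + x(F)*51 = 10 - 4/19*51 = 10 - 204/19 = -14/19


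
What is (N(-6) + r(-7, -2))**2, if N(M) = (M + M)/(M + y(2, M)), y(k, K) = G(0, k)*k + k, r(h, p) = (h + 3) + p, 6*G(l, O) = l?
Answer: 9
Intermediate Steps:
G(l, O) = l/6
r(h, p) = 3 + h + p (r(h, p) = (3 + h) + p = 3 + h + p)
y(k, K) = k (y(k, K) = ((1/6)*0)*k + k = 0*k + k = 0 + k = k)
N(M) = 2*M/(2 + M) (N(M) = (M + M)/(M + 2) = (2*M)/(2 + M) = 2*M/(2 + M))
(N(-6) + r(-7, -2))**2 = (2*(-6)/(2 - 6) + (3 - 7 - 2))**2 = (2*(-6)/(-4) - 6)**2 = (2*(-6)*(-1/4) - 6)**2 = (3 - 6)**2 = (-3)**2 = 9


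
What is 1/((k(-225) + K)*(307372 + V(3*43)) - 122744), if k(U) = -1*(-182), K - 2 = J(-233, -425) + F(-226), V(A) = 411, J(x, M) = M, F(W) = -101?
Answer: -1/105384530 ≈ -9.4891e-9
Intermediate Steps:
K = -524 (K = 2 + (-425 - 101) = 2 - 526 = -524)
k(U) = 182
1/((k(-225) + K)*(307372 + V(3*43)) - 122744) = 1/((182 - 524)*(307372 + 411) - 122744) = 1/(-342*307783 - 122744) = 1/(-105261786 - 122744) = 1/(-105384530) = -1/105384530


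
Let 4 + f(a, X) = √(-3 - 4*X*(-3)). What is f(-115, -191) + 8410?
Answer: 8406 + 3*I*√255 ≈ 8406.0 + 47.906*I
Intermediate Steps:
f(a, X) = -4 + √(-3 + 12*X) (f(a, X) = -4 + √(-3 - 4*X*(-3)) = -4 + √(-3 + 12*X))
f(-115, -191) + 8410 = (-4 + √(-3 + 12*(-191))) + 8410 = (-4 + √(-3 - 2292)) + 8410 = (-4 + √(-2295)) + 8410 = (-4 + 3*I*√255) + 8410 = 8406 + 3*I*√255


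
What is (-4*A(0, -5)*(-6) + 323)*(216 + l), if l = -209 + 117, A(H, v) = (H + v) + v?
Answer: 10292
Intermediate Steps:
A(H, v) = H + 2*v
l = -92
(-4*A(0, -5)*(-6) + 323)*(216 + l) = (-4*(0 + 2*(-5))*(-6) + 323)*(216 - 92) = (-4*(0 - 10)*(-6) + 323)*124 = (-4*(-10)*(-6) + 323)*124 = (40*(-6) + 323)*124 = (-240 + 323)*124 = 83*124 = 10292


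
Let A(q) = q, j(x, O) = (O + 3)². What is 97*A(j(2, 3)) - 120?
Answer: 3372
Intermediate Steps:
j(x, O) = (3 + O)²
97*A(j(2, 3)) - 120 = 97*(3 + 3)² - 120 = 97*6² - 120 = 97*36 - 120 = 3492 - 120 = 3372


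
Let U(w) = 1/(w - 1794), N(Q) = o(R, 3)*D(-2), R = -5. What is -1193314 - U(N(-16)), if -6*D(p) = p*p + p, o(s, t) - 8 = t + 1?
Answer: -2145578571/1798 ≈ -1.1933e+6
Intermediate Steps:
o(s, t) = 9 + t (o(s, t) = 8 + (t + 1) = 8 + (1 + t) = 9 + t)
D(p) = -p/6 - p**2/6 (D(p) = -(p*p + p)/6 = -(p**2 + p)/6 = -(p + p**2)/6 = -p/6 - p**2/6)
N(Q) = -4 (N(Q) = (9 + 3)*(-1/6*(-2)*(1 - 2)) = 12*(-1/6*(-2)*(-1)) = 12*(-1/3) = -4)
U(w) = 1/(-1794 + w)
-1193314 - U(N(-16)) = -1193314 - 1/(-1794 - 4) = -1193314 - 1/(-1798) = -1193314 - 1*(-1/1798) = -1193314 + 1/1798 = -2145578571/1798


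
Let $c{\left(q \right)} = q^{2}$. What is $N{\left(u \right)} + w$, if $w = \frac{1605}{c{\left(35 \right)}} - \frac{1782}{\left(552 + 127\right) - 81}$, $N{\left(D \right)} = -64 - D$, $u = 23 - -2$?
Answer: $- \frac{6642011}{73255} \approx -90.67$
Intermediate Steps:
$u = 25$ ($u = 23 + 2 = 25$)
$w = - \frac{122316}{73255}$ ($w = \frac{1605}{35^{2}} - \frac{1782}{\left(552 + 127\right) - 81} = \frac{1605}{1225} - \frac{1782}{679 - 81} = 1605 \cdot \frac{1}{1225} - \frac{1782}{598} = \frac{321}{245} - \frac{891}{299} = - \frac{122316}{73255} \approx -1.6697$)
$N{\left(u \right)} + w = \left(-64 - 25\right) - \frac{122316}{73255} = -89 - \frac{122316}{73255} = - \frac{6642011}{73255}$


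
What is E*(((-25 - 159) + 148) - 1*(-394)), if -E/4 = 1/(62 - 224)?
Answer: 716/81 ≈ 8.8395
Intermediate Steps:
E = 2/81 (E = -4/(62 - 224) = -4/(-162) = -4*(-1/162) = 2/81 ≈ 0.024691)
E*(((-25 - 159) + 148) - 1*(-394)) = 2*(((-25 - 159) + 148) - 1*(-394))/81 = 2*((-184 + 148) + 394)/81 = 2*(-36 + 394)/81 = (2/81)*358 = 716/81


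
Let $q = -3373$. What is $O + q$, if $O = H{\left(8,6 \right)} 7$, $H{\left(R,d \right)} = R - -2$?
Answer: $-3303$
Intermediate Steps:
$H{\left(R,d \right)} = 2 + R$ ($H{\left(R,d \right)} = R + 2 = 2 + R$)
$O = 70$ ($O = \left(2 + 8\right) 7 = 10 \cdot 7 = 70$)
$O + q = 70 - 3373 = -3303$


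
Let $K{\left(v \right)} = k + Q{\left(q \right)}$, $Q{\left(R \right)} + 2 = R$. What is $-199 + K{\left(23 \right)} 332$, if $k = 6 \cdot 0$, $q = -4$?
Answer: $-2191$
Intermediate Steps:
$Q{\left(R \right)} = -2 + R$
$k = 0$
$K{\left(v \right)} = -6$ ($K{\left(v \right)} = 0 - 6 = -6$)
$-199 + K{\left(23 \right)} 332 = -199 - 1992 = -2191$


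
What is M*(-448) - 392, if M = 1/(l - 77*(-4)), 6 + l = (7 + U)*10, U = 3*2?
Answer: -10612/27 ≈ -393.04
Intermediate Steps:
U = 6
l = 124 (l = -6 + (7 + 6)*10 = -6 + 13*10 = -6 + 130 = 124)
M = 1/432 (M = 1/(124 - 77*(-4)) = 1/(124 + 308) = 1/432 ≈ 0.0023148)
M*(-448) - 392 = (1/432)*(-448) - 392 = -28/27 - 392 = -10612/27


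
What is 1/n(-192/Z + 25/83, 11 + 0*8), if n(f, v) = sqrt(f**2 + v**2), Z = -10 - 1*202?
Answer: 4399*sqrt(2369680802)/2369680802 ≈ 0.090367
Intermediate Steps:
Z = -212 (Z = -10 - 202 = -212)
1/n(-192/Z + 25/83, 11 + 0*8) = 1/(sqrt((-192/(-212) + 25/83)**2 + (11 + 0*8)**2)) = 1/(sqrt((-192*(-1/212) + 25*(1/83))**2 + (11 + 0)**2)) = 1/(sqrt((48/53 + 25/83)**2 + 11**2)) = 1/(sqrt((5309/4399)**2 + 121)) = 1/(sqrt(28185481/19351201 + 121)) = 1/(sqrt(2369680802/19351201)) = 1/(sqrt(2369680802)/4399) = 4399*sqrt(2369680802)/2369680802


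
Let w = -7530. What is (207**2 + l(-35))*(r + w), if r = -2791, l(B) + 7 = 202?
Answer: -444257124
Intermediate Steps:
l(B) = 195 (l(B) = -7 + 202 = 195)
(207**2 + l(-35))*(r + w) = (207**2 + 195)*(-2791 - 7530) = (42849 + 195)*(-10321) = 43044*(-10321) = -444257124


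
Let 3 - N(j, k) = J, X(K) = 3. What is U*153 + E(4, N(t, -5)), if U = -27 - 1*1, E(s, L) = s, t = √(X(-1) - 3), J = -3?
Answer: -4280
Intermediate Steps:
t = 0 (t = √(3 - 3) = √0 = 0)
N(j, k) = 6 (N(j, k) = 3 - 1*(-3) = 3 + 3 = 6)
U = -28 (U = -27 - 1 = -28)
U*153 + E(4, N(t, -5)) = -28*153 + 4 = -4284 + 4 = -4280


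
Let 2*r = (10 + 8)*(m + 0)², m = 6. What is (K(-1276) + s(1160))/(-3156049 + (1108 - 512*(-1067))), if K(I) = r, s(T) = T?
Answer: -1484/2608637 ≈ -0.00056888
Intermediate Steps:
r = 324 (r = ((10 + 8)*(6 + 0)²)/2 = (18*6²)/2 = (18*36)/2 = (½)*648 = 324)
K(I) = 324
(K(-1276) + s(1160))/(-3156049 + (1108 - 512*(-1067))) = (324 + 1160)/(-3156049 + (1108 - 512*(-1067))) = 1484/(-3156049 + (1108 + 546304)) = 1484/(-3156049 + 547412) = 1484/(-2608637) = 1484*(-1/2608637) = -1484/2608637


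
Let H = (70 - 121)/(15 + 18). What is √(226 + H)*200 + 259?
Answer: 259 + 200*√27159/11 ≈ 3255.4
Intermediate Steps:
H = -17/11 (H = -51/33 = -51*1/33 = -17/11 ≈ -1.5455)
√(226 + H)*200 + 259 = √(226 - 17/11)*200 + 259 = √(2469/11)*200 + 259 = (√27159/11)*200 + 259 = 200*√27159/11 + 259 = 259 + 200*√27159/11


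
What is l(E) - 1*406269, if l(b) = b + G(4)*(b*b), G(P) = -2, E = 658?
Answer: -1271539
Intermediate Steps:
l(b) = b - 2*b² (l(b) = b - 2*b*b = b - 2*b²)
l(E) - 1*406269 = 658*(1 - 2*658) - 1*406269 = 658*(1 - 1316) - 406269 = 658*(-1315) - 406269 = -865270 - 406269 = -1271539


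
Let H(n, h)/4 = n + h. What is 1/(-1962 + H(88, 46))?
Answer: -1/1426 ≈ -0.00070126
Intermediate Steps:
H(n, h) = 4*h + 4*n (H(n, h) = 4*(n + h) = 4*(h + n) = 4*h + 4*n)
1/(-1962 + H(88, 46)) = 1/(-1962 + (4*46 + 4*88)) = 1/(-1962 + (184 + 352)) = 1/(-1962 + 536) = 1/(-1426) = -1/1426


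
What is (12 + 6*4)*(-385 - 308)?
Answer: -24948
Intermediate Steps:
(12 + 6*4)*(-385 - 308) = (12 + 24)*(-693) = 36*(-693) = -24948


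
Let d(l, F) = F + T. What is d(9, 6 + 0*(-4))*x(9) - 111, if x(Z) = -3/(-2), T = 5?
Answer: -189/2 ≈ -94.500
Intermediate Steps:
d(l, F) = 5 + F (d(l, F) = F + 5 = 5 + F)
x(Z) = 3/2 (x(Z) = -3*(-½) = 3/2)
d(9, 6 + 0*(-4))*x(9) - 111 = (5 + (6 + 0*(-4)))*(3/2) - 111 = (5 + (6 + 0))*(3/2) - 111 = (5 + 6)*(3/2) - 111 = 11*(3/2) - 111 = 33/2 - 111 = -189/2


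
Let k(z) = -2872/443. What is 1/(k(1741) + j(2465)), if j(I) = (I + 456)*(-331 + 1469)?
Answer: 443/1472572542 ≈ 3.0083e-7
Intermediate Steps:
j(I) = 518928 + 1138*I (j(I) = (456 + I)*1138 = 518928 + 1138*I)
k(z) = -2872/443 (k(z) = -2872*1/443 = -2872/443)
1/(k(1741) + j(2465)) = 1/(-2872/443 + (518928 + 1138*2465)) = 1/(-2872/443 + (518928 + 2805170)) = 1/(-2872/443 + 3324098) = 1/(1472572542/443) = 443/1472572542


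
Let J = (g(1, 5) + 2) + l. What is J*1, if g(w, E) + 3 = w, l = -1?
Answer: -1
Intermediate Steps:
g(w, E) = -3 + w
J = -1 (J = ((-3 + 1) + 2) - 1 = (-2 + 2) - 1 = 0 - 1 = -1)
J*1 = -1*1 = -1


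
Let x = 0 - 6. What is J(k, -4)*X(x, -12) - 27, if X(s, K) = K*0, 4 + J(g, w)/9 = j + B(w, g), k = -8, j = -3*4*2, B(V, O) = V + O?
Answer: -27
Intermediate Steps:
B(V, O) = O + V
j = -24 (j = -12*2 = -24)
J(g, w) = -252 + 9*g + 9*w (J(g, w) = -36 + 9*(-24 + (g + w)) = -36 + 9*(-24 + g + w) = -36 + (-216 + 9*g + 9*w) = -252 + 9*g + 9*w)
x = -6
X(s, K) = 0
J(k, -4)*X(x, -12) - 27 = (-252 + 9*(-8) + 9*(-4))*0 - 27 = (-252 - 72 - 36)*0 - 27 = -360*0 - 27 = 0 - 27 = -27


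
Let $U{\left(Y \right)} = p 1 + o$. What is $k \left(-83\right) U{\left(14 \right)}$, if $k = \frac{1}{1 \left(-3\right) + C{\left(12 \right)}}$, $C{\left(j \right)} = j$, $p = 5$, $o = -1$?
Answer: $- \frac{332}{9} \approx -36.889$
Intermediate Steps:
$U{\left(Y \right)} = 4$ ($U{\left(Y \right)} = 5 \cdot 1 - 1 = 5 - 1 = 4$)
$k = \frac{1}{9}$ ($k = \frac{1}{1 \left(-3\right) + 12} = \frac{1}{-3 + 12} = \frac{1}{9} \approx 0.11111$)
$k \left(-83\right) U{\left(14 \right)} = \frac{1}{9} \left(-83\right) 4 = \left(- \frac{83}{9}\right) 4 = - \frac{332}{9}$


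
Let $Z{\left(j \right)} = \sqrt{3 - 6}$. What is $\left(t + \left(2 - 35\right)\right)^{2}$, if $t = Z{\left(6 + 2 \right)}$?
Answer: $\left(33 - i \sqrt{3}\right)^{2} \approx 1086.0 - 114.32 i$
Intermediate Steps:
$Z{\left(j \right)} = i \sqrt{3}$ ($Z{\left(j \right)} = \sqrt{-3} = i \sqrt{3}$)
$t = i \sqrt{3} \approx 1.732 i$
$\left(t + \left(2 - 35\right)\right)^{2} = \left(i \sqrt{3} + \left(2 - 35\right)\right)^{2} = \left(i \sqrt{3} - 33\right)^{2} = \left(-33 + i \sqrt{3}\right)^{2}$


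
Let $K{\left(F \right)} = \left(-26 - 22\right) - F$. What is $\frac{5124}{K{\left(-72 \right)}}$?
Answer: $\frac{427}{2} \approx 213.5$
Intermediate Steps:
$K{\left(F \right)} = -48 - F$
$\frac{5124}{K{\left(-72 \right)}} = \frac{5124}{-48 - -72} = \frac{5124}{-48 + 72} = \frac{5124}{24} = 5124 \cdot \frac{1}{24} = \frac{427}{2}$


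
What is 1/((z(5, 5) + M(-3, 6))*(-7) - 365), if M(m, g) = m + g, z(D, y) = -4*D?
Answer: -1/246 ≈ -0.0040650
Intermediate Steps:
M(m, g) = g + m
1/((z(5, 5) + M(-3, 6))*(-7) - 365) = 1/((-4*5 + (6 - 3))*(-7) - 365) = 1/((-20 + 3)*(-7) - 365) = 1/(-17*(-7) - 365) = 1/(119 - 365) = 1/(-246) = -1/246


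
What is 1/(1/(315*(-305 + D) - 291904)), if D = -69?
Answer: -409714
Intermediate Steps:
1/(1/(315*(-305 + D) - 291904)) = 1/(1/(315*(-305 - 69) - 291904)) = 1/(1/(315*(-374) - 291904)) = 1/(1/(-117810 - 291904)) = 1/(1/(-409714)) = 1/(-1/409714) = -409714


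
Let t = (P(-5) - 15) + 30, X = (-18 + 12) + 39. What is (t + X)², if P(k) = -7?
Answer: 1681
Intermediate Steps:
X = 33 (X = -6 + 39 = 33)
t = 8 (t = (-7 - 15) + 30 = -22 + 30 = 8)
(t + X)² = (8 + 33)² = 41² = 1681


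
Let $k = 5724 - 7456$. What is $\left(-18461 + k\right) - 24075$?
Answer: $-44268$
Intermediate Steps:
$k = -1732$
$\left(-18461 + k\right) - 24075 = \left(-18461 - 1732\right) - 24075 = -20193 - 24075 = -44268$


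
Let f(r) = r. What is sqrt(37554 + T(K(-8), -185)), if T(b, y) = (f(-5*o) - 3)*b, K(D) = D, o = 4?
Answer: sqrt(37738) ≈ 194.26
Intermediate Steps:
T(b, y) = -23*b (T(b, y) = (-5*4 - 3)*b = (-20 - 3)*b = -23*b)
sqrt(37554 + T(K(-8), -185)) = sqrt(37554 - 23*(-8)) = sqrt(37554 + 184) = sqrt(37738)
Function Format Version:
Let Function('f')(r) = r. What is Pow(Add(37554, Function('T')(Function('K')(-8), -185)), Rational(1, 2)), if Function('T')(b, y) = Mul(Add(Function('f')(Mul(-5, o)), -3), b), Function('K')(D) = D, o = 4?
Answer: Pow(37738, Rational(1, 2)) ≈ 194.26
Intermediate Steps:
Function('T')(b, y) = Mul(-23, b) (Function('T')(b, y) = Mul(Add(Mul(-5, 4), -3), b) = Mul(Add(-20, -3), b) = Mul(-23, b))
Pow(Add(37554, Function('T')(Function('K')(-8), -185)), Rational(1, 2)) = Pow(Add(37554, Mul(-23, -8)), Rational(1, 2)) = Pow(Add(37554, 184), Rational(1, 2)) = Pow(37738, Rational(1, 2))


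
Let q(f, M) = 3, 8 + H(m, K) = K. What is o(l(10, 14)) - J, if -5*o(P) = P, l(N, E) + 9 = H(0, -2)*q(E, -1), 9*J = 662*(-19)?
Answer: 63241/45 ≈ 1405.4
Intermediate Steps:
H(m, K) = -8 + K
J = -12578/9 (J = (662*(-19))/9 = (1/9)*(-12578) = -12578/9 ≈ -1397.6)
l(N, E) = -39 (l(N, E) = -9 + (-8 - 2)*3 = -9 - 10*3 = -9 - 30 = -39)
o(P) = -P/5
o(l(10, 14)) - J = -1/5*(-39) - 1*(-12578/9) = 39/5 + 12578/9 = 63241/45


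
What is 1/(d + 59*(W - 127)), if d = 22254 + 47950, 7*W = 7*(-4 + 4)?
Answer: 1/62711 ≈ 1.5946e-5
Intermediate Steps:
W = 0 (W = (7*(-4 + 4))/7 = (7*0)/7 = (⅐)*0 = 0)
d = 70204
1/(d + 59*(W - 127)) = 1/(70204 + 59*(0 - 127)) = 1/(70204 + 59*(-127)) = 1/(70204 - 7493) = 1/62711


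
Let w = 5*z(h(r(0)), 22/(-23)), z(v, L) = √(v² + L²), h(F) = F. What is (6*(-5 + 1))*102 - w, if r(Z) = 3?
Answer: -2448 - 5*√5245/23 ≈ -2463.7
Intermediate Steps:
z(v, L) = √(L² + v²)
w = 5*√5245/23 (w = 5*√((22/(-23))² + 3²) = 5*√((22*(-1/23))² + 9) = 5*√((-22/23)² + 9) = 5*√(484/529 + 9) = 5*√(5245/529) = 5*(√5245/23) = 5*√5245/23 ≈ 15.744)
(6*(-5 + 1))*102 - w = (6*(-5 + 1))*102 - 5*√5245/23 = (6*(-4))*102 - 5*√5245/23 = -24*102 - 5*√5245/23 = -2448 - 5*√5245/23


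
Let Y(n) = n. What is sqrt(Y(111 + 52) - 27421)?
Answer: I*sqrt(27258) ≈ 165.1*I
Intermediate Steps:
sqrt(Y(111 + 52) - 27421) = sqrt((111 + 52) - 27421) = sqrt(163 - 27421) = sqrt(-27258) = I*sqrt(27258)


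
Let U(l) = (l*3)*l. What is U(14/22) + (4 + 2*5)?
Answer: 1841/121 ≈ 15.215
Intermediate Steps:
U(l) = 3*l² (U(l) = (3*l)*l = 3*l²)
U(14/22) + (4 + 2*5) = 3*(14/22)² + (4 + 2*5) = 3*(14*(1/22))² + (4 + 10) = 3*(7/11)² + 14 = 3*(49/121) + 14 = 147/121 + 14 = 1841/121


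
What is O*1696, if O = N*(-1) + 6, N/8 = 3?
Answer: -30528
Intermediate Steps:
N = 24 (N = 8*3 = 24)
O = -18 (O = 24*(-1) + 6 = -24 + 6 = -18)
O*1696 = -18*1696 = -30528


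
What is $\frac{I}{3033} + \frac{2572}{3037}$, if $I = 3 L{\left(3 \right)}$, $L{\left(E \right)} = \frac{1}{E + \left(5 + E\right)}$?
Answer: $\frac{28606249}{33774477} \approx 0.84698$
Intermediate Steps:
$L{\left(E \right)} = \frac{1}{5 + 2 E}$
$I = \frac{3}{11}$ ($I = \frac{3}{5 + 2 \cdot 3} = \frac{3}{5 + 6} = \frac{3}{11} \approx 0.27273$)
$\frac{I}{3033} + \frac{2572}{3037} = \frac{3}{11 \cdot 3033} + \frac{2572}{3037} = \frac{3}{11} \cdot \frac{1}{3033} + 2572 \cdot \frac{1}{3037} = \frac{1}{11121} + \frac{2572}{3037} = \frac{28606249}{33774477}$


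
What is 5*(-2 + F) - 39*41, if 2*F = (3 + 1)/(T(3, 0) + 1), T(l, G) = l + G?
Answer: -3213/2 ≈ -1606.5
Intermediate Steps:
T(l, G) = G + l
F = ½ (F = ((3 + 1)/((0 + 3) + 1))/2 = (4/(3 + 1))/2 = (4/4)/2 = (4*(¼))/2 = (½)*1 = ½ ≈ 0.50000)
5*(-2 + F) - 39*41 = 5*(-2 + ½) - 39*41 = 5*(-3/2) - 1599 = -15/2 - 1599 = -3213/2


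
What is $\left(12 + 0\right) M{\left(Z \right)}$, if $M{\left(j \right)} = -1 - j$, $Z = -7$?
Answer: $72$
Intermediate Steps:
$\left(12 + 0\right) M{\left(Z \right)} = \left(12 + 0\right) \left(-1 - -7\right) = 12 \left(-1 + 7\right) = 12 \cdot 6 = 72$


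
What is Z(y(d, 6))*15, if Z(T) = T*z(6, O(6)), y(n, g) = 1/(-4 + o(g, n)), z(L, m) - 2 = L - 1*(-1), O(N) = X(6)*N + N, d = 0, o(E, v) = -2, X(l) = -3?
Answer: -45/2 ≈ -22.500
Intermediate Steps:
O(N) = -2*N (O(N) = -3*N + N = -2*N)
z(L, m) = 3 + L (z(L, m) = 2 + (L - 1*(-1)) = 2 + (L + 1) = 2 + (1 + L) = 3 + L)
y(n, g) = -⅙ (y(n, g) = 1/(-4 - 2) = 1/(-6) = -⅙)
Z(T) = 9*T (Z(T) = T*(3 + 6) = T*9 = 9*T)
Z(y(d, 6))*15 = (9*(-⅙))*15 = -3/2*15 = -45/2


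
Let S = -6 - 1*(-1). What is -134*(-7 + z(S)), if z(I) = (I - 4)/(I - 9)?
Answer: 5963/7 ≈ 851.86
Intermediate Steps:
S = -5 (S = -6 + 1 = -5)
z(I) = (-4 + I)/(-9 + I)
-134*(-7 + z(S)) = -134*(-7 + (-4 - 5)/(-9 - 5)) = -134*(-7 - 9/(-14)) = -134*(-7 - 1/14*(-9)) = -134*(-7 + 9/14) = -134*(-89/14) = 5963/7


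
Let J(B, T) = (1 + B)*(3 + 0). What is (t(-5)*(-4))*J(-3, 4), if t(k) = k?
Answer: -120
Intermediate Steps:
J(B, T) = 3 + 3*B (J(B, T) = (1 + B)*3 = 3 + 3*B)
(t(-5)*(-4))*J(-3, 4) = (-5*(-4))*(3 + 3*(-3)) = 20*(3 - 9) = 20*(-6) = -120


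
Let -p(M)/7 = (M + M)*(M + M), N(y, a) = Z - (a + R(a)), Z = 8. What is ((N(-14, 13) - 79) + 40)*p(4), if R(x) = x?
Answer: 25536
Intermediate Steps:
N(y, a) = 8 - 2*a (N(y, a) = 8 - (a + a) = 8 - 2*a)
p(M) = -28*M² (p(M) = -7*(M + M)*(M + M) = -7*2*M*2*M = -28*M²)
((N(-14, 13) - 79) + 40)*p(4) = (((8 - 2*13) - 79) + 40)*(-28*4²) = (((8 - 26) - 79) + 40)*(-28*16) = ((-18 - 79) + 40)*(-448) = (-97 + 40)*(-448) = -57*(-448) = 25536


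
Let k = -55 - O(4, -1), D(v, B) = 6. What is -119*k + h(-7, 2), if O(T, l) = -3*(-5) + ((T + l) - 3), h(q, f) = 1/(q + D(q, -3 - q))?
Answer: 8329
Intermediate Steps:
h(q, f) = 1/(6 + q) (h(q, f) = 1/(q + 6) = 1/(6 + q))
O(T, l) = 12 + T + l (O(T, l) = 15 + (-3 + T + l) = 12 + T + l)
k = -70 (k = -55 - (12 + 4 - 1) = -55 - 1*15 = -55 - 15 = -70)
-119*k + h(-7, 2) = -119*(-70) + 1/(6 - 7) = 8330 + 1/(-1) = 8330 - 1 = 8329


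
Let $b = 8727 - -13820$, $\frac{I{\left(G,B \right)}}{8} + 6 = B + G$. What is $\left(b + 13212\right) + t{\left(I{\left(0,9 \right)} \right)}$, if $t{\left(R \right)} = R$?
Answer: $35783$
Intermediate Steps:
$I{\left(G,B \right)} = -48 + 8 B + 8 G$ ($I{\left(G,B \right)} = -48 + 8 \left(B + G\right) = -48 + \left(8 B + 8 G\right) = -48 + 8 B + 8 G$)
$b = 22547$ ($b = 8727 + 13820 = 22547$)
$\left(b + 13212\right) + t{\left(I{\left(0,9 \right)} \right)} = \left(22547 + 13212\right) + \left(-48 + 8 \cdot 9 + 8 \cdot 0\right) = 35759 + \left(-48 + 72 + 0\right) = 35759 + 24 = 35783$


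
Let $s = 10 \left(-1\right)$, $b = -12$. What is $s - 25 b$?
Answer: $290$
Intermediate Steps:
$s = -10$
$s - 25 b = -10 - -300 = -10 + 300 = 290$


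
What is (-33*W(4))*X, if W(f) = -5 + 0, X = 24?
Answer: 3960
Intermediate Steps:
W(f) = -5
(-33*W(4))*X = -33*(-5)*24 = 165*24 = 3960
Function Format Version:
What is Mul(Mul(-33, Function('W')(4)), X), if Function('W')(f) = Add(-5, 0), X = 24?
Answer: 3960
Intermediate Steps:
Function('W')(f) = -5
Mul(Mul(-33, Function('W')(4)), X) = Mul(Mul(-33, -5), 24) = Mul(165, 24) = 3960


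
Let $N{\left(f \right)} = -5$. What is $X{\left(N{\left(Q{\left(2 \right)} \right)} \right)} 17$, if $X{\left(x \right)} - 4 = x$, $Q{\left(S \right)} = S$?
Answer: $-17$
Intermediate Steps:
$X{\left(x \right)} = 4 + x$
$X{\left(N{\left(Q{\left(2 \right)} \right)} \right)} 17 = \left(4 - 5\right) 17 = \left(-1\right) 17 = -17$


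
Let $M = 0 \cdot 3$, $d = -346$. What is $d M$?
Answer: $0$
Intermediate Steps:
$M = 0$
$d M = \left(-346\right) 0 = 0$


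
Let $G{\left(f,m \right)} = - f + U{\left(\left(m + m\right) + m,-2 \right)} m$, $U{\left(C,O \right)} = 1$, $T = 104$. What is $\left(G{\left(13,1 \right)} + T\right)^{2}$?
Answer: $8464$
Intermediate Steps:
$G{\left(f,m \right)} = m - f$ ($G{\left(f,m \right)} = - f + 1 m = - f + m = m - f$)
$\left(G{\left(13,1 \right)} + T\right)^{2} = \left(\left(1 - 13\right) + 104\right)^{2} = \left(-12 + 104\right)^{2} = 92^{2} = 8464$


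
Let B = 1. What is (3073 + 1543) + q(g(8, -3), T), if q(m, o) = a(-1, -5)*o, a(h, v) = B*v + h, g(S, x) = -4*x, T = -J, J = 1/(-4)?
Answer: 9229/2 ≈ 4614.5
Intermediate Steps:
J = -1/4 ≈ -0.25000
T = 1/4 (T = -1*(-1/4) = 1/4 ≈ 0.25000)
a(h, v) = h + v (a(h, v) = 1*v + h = v + h = h + v)
q(m, o) = -6*o (q(m, o) = (-1 - 5)*o = -6*o)
(3073 + 1543) + q(g(8, -3), T) = (3073 + 1543) - 6*1/4 = 4616 - 3/2 = 9229/2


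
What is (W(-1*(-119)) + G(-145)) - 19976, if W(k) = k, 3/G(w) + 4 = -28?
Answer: -635427/32 ≈ -19857.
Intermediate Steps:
G(w) = -3/32 (G(w) = 3/(-4 - 28) = 3/(-32) = 3*(-1/32) = -3/32)
(W(-1*(-119)) + G(-145)) - 19976 = (-1*(-119) - 3/32) - 19976 = (119 - 3/32) - 19976 = 3805/32 - 19976 = -635427/32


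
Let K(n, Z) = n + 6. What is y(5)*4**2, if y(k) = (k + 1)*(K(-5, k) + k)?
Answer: 576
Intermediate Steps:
K(n, Z) = 6 + n
y(k) = (1 + k)**2 (y(k) = (k + 1)*((6 - 5) + k) = (1 + k)*(1 + k) = (1 + k)**2)
y(5)*4**2 = (1 + 5**2 + 2*5)*4**2 = (1 + 25 + 10)*16 = 36*16 = 576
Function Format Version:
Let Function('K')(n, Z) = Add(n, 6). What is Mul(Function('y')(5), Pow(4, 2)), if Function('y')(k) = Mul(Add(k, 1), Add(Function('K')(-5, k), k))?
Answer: 576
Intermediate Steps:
Function('K')(n, Z) = Add(6, n)
Function('y')(k) = Pow(Add(1, k), 2) (Function('y')(k) = Mul(Add(k, 1), Add(Add(6, -5), k)) = Mul(Add(1, k), Add(1, k)) = Pow(Add(1, k), 2))
Mul(Function('y')(5), Pow(4, 2)) = Mul(Add(1, Pow(5, 2), Mul(2, 5)), Pow(4, 2)) = Mul(Add(1, 25, 10), 16) = Mul(36, 16) = 576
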